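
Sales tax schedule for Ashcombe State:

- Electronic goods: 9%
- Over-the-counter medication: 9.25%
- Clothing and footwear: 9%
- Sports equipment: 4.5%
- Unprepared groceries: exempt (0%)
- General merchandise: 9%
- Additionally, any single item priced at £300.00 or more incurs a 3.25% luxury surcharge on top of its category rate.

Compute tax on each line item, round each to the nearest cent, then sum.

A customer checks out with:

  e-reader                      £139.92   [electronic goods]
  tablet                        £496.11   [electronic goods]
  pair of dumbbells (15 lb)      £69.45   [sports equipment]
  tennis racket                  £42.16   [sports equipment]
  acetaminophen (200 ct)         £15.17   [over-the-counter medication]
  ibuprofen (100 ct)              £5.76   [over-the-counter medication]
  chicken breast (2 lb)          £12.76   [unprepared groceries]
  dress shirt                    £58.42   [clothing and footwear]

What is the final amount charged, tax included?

E-reader £139.92: electronic goods → 9% → £12.59
Tablet £496.11: electronic goods → 9% + 3.25% surcharge = 12.25% → £60.77
Pair of dumbbells (15 lb) £69.45: sports equipment → 4.5% → £3.13
Tennis racket £42.16: sports equipment → 4.5% → £1.90
Acetaminophen (200 ct) £15.17: over-the-counter medication → 9.25% → £1.40
Ibuprofen (100 ct) £5.76: over-the-counter medication → 9.25% → £0.53
Chicken breast (2 lb) £12.76: unprepared groceries → 0% → £0.00
Dress shirt £58.42: clothing and footwear → 9% → £5.26
Subtotal = £839.75; tax = £85.58; total due = £925.33

£925.33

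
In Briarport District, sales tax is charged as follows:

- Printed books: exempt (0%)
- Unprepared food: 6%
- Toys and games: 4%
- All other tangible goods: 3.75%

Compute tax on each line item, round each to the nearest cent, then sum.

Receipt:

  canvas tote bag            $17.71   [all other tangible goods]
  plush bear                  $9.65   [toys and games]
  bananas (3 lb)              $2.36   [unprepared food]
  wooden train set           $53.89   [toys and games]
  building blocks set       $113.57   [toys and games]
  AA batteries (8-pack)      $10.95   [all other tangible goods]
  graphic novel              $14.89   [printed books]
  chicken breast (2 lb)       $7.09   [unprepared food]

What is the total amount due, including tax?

$238.84

Canvas tote bag $17.71: all other tangible goods → 3.75% → $0.66
Plush bear $9.65: toys and games → 4% → $0.39
Bananas (3 lb) $2.36: unprepared food → 6% → $0.14
Wooden train set $53.89: toys and games → 4% → $2.16
Building blocks set $113.57: toys and games → 4% → $4.54
AA batteries (8-pack) $10.95: all other tangible goods → 3.75% → $0.41
Graphic novel $14.89: printed books → 0% → $0.00
Chicken breast (2 lb) $7.09: unprepared food → 6% → $0.43
Subtotal = $230.11; tax = $8.73; total due = $238.84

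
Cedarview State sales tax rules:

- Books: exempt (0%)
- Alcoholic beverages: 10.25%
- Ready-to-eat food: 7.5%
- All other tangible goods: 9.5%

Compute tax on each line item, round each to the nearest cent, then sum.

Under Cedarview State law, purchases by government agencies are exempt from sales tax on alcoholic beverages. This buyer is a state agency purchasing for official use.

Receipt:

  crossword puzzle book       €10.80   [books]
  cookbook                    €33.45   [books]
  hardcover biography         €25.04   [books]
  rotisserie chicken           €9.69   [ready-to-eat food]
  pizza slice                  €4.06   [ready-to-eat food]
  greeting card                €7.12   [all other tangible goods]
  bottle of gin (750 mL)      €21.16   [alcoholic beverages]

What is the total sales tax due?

Crossword puzzle book €10.80: books → 0% → €0.00
Cookbook €33.45: books → 0% → €0.00
Hardcover biography €25.04: books → 0% → €0.00
Rotisserie chicken €9.69: ready-to-eat food → 7.5% → €0.73
Pizza slice €4.06: ready-to-eat food → 7.5% → €0.30
Greeting card €7.12: all other tangible goods → 9.5% → €0.68
Bottle of gin (750 mL) €21.16: alcoholic beverages, buyer-exempt → 0% → €0.00
Total tax = €0.73 + €0.30 + €0.68 = €1.71

€1.71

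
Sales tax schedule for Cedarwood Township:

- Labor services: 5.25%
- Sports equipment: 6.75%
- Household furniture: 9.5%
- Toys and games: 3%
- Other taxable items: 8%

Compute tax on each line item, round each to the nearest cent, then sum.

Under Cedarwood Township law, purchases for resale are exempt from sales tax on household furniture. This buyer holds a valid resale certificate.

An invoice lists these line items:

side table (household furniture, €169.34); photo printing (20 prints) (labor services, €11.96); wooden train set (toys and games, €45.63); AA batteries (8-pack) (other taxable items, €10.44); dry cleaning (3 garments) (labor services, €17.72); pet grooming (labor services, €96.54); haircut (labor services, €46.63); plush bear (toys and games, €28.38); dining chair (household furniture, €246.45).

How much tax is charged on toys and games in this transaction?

Wooden train set €45.63: toys and games → 3% → €1.37
Plush bear €28.38: toys and games → 3% → €0.85
Tax on toys and games = €1.37 + €0.85 = €2.22

€2.22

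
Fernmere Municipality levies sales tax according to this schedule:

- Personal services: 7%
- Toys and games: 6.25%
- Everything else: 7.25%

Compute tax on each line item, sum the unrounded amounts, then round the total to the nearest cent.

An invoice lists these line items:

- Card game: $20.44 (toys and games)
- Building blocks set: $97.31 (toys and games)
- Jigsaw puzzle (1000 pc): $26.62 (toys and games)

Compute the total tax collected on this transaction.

Card game $20.44: toys and games → 6.25% → $1.2775
Building blocks set $97.31: toys and games → 6.25% → $6.081875
Jigsaw puzzle (1000 pc) $26.62: toys and games → 6.25% → $1.66375
Unrounded tax sum = $9.023125 → $9.02

$9.02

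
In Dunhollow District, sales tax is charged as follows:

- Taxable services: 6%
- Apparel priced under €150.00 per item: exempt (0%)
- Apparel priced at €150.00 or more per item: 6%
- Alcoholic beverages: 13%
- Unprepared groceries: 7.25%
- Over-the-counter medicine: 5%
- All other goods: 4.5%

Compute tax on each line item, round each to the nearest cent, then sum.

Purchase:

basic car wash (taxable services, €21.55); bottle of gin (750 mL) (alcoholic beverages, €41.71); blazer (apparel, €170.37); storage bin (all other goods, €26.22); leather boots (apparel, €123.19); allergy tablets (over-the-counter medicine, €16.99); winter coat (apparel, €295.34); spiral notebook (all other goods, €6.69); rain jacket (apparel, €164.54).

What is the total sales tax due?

€46.85

Basic car wash €21.55: taxable services → 6% → €1.29
Bottle of gin (750 mL) €41.71: alcoholic beverages → 13% → €5.42
Blazer €170.37: apparel, €150.00 or more → 6% → €10.22
Storage bin €26.22: all other goods → 4.5% → €1.18
Leather boots €123.19: apparel, under €150.00 → 0% → €0.00
Allergy tablets €16.99: over-the-counter medicine → 5% → €0.85
Winter coat €295.34: apparel, €150.00 or more → 6% → €17.72
Spiral notebook €6.69: all other goods → 4.5% → €0.30
Rain jacket €164.54: apparel, €150.00 or more → 6% → €9.87
Total tax = €1.29 + €5.42 + €10.22 + €1.18 + €0.85 + €17.72 + €0.30 + €9.87 = €46.85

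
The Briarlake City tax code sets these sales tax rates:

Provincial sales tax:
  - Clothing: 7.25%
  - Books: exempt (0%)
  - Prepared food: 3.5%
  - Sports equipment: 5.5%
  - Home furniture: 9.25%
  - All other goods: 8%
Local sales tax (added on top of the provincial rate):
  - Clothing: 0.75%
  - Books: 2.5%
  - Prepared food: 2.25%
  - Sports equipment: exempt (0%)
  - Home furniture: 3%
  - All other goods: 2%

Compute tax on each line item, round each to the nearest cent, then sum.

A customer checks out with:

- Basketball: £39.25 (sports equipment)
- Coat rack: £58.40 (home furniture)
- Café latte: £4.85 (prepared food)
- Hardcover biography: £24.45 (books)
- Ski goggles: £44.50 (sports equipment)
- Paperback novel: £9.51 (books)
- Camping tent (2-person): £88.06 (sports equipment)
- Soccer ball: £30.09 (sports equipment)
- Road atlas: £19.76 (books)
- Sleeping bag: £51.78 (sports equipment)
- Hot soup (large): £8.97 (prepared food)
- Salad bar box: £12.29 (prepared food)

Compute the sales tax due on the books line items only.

Hardcover biography £24.45: books → 0% + 2.5% local = 2.5% → £0.61
Paperback novel £9.51: books → 0% + 2.5% local = 2.5% → £0.24
Road atlas £19.76: books → 0% + 2.5% local = 2.5% → £0.49
Tax on books = £0.61 + £0.24 + £0.49 = £1.34

£1.34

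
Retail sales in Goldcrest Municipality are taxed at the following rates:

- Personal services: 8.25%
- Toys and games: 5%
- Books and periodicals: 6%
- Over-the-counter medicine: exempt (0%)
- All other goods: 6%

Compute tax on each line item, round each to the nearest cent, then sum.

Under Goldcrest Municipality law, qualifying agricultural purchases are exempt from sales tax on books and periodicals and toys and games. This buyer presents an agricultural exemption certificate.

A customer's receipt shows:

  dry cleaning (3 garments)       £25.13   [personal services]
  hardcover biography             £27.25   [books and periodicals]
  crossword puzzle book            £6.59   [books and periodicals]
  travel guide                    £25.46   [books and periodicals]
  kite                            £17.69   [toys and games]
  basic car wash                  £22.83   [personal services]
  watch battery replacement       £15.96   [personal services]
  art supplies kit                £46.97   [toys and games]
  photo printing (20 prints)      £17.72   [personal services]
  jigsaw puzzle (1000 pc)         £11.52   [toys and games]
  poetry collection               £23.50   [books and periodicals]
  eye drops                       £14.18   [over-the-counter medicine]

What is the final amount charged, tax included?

£261.53

Dry cleaning (3 garments) £25.13: personal services → 8.25% → £2.07
Hardcover biography £27.25: books and periodicals, buyer-exempt → 0% → £0.00
Crossword puzzle book £6.59: books and periodicals, buyer-exempt → 0% → £0.00
Travel guide £25.46: books and periodicals, buyer-exempt → 0% → £0.00
Kite £17.69: toys and games, buyer-exempt → 0% → £0.00
Basic car wash £22.83: personal services → 8.25% → £1.88
Watch battery replacement £15.96: personal services → 8.25% → £1.32
Art supplies kit £46.97: toys and games, buyer-exempt → 0% → £0.00
Photo printing (20 prints) £17.72: personal services → 8.25% → £1.46
Jigsaw puzzle (1000 pc) £11.52: toys and games, buyer-exempt → 0% → £0.00
Poetry collection £23.50: books and periodicals, buyer-exempt → 0% → £0.00
Eye drops £14.18: over-the-counter medicine → 0% → £0.00
Subtotal = £254.80; tax = £6.73; total due = £261.53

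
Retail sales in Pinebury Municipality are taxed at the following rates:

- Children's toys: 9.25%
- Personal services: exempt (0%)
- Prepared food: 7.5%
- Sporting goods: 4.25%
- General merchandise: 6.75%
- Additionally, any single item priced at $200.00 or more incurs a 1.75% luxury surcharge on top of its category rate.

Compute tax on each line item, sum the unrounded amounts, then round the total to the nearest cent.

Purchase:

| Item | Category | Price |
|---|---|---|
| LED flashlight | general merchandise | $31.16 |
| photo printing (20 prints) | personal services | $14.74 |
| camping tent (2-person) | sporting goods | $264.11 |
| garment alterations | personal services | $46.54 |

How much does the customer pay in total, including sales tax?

LED flashlight $31.16: general merchandise → 6.75% → $2.1033
Photo printing (20 prints) $14.74: personal services → 0% → $0.00
Camping tent (2-person) $264.11: sporting goods → 4.25% + 1.75% surcharge = 6% → $15.8466
Garment alterations $46.54: personal services → 0% → $0.00
Subtotal = $356.55; unrounded tax = $17.9499 → $17.95; total due = $374.50

$374.50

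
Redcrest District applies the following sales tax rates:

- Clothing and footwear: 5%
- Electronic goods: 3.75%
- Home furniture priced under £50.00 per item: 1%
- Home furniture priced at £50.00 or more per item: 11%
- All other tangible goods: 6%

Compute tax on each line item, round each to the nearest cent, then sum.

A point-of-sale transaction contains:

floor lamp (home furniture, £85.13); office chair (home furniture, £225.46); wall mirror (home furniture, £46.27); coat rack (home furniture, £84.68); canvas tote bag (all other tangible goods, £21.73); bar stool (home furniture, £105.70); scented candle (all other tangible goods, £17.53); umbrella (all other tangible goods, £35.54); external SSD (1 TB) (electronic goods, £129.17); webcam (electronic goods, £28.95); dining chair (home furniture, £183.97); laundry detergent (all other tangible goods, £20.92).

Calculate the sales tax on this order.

£87.47

Floor lamp £85.13: home furniture, £50.00 or more → 11% → £9.36
Office chair £225.46: home furniture, £50.00 or more → 11% → £24.80
Wall mirror £46.27: home furniture, under £50.00 → 1% → £0.46
Coat rack £84.68: home furniture, £50.00 or more → 11% → £9.31
Canvas tote bag £21.73: all other tangible goods → 6% → £1.30
Bar stool £105.70: home furniture, £50.00 or more → 11% → £11.63
Scented candle £17.53: all other tangible goods → 6% → £1.05
Umbrella £35.54: all other tangible goods → 6% → £2.13
External SSD (1 TB) £129.17: electronic goods → 3.75% → £4.84
Webcam £28.95: electronic goods → 3.75% → £1.09
Dining chair £183.97: home furniture, £50.00 or more → 11% → £20.24
Laundry detergent £20.92: all other tangible goods → 6% → £1.26
Total tax = £9.36 + £24.80 + £0.46 + £9.31 + £1.30 + £11.63 + £1.05 + £2.13 + £4.84 + £1.09 + £20.24 + £1.26 = £87.47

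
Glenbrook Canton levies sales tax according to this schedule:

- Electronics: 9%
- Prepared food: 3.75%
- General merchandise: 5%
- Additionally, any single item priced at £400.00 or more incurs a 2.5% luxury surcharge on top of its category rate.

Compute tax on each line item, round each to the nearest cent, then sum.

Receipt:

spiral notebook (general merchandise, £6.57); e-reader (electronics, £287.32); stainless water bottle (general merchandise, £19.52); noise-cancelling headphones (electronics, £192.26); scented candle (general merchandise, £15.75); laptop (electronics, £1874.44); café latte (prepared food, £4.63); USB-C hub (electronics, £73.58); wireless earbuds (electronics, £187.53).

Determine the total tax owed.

Spiral notebook £6.57: general merchandise → 5% → £0.33
E-reader £287.32: electronics → 9% → £25.86
Stainless water bottle £19.52: general merchandise → 5% → £0.98
Noise-cancelling headphones £192.26: electronics → 9% → £17.30
Scented candle £15.75: general merchandise → 5% → £0.79
Laptop £1874.44: electronics → 9% + 2.5% surcharge = 11.5% → £215.56
Café latte £4.63: prepared food → 3.75% → £0.17
USB-C hub £73.58: electronics → 9% → £6.62
Wireless earbuds £187.53: electronics → 9% → £16.88
Total tax = £0.33 + £25.86 + £0.98 + £17.30 + £0.79 + £215.56 + £0.17 + £6.62 + £16.88 = £284.49

£284.49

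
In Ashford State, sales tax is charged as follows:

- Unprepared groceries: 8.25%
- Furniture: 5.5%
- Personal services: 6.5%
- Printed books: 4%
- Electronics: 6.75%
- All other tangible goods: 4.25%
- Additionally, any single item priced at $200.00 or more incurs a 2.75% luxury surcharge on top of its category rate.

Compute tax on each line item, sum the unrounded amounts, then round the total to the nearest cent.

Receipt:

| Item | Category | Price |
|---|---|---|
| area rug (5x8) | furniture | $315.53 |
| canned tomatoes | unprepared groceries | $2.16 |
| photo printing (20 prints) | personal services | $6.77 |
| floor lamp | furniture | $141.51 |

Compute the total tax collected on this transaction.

Area rug (5x8) $315.53: furniture → 5.5% + 2.75% surcharge = 8.25% → $26.031225
Canned tomatoes $2.16: unprepared groceries → 8.25% → $0.1782
Photo printing (20 prints) $6.77: personal services → 6.5% → $0.44005
Floor lamp $141.51: furniture → 5.5% → $7.78305
Unrounded tax sum = $34.432525 → $34.43

$34.43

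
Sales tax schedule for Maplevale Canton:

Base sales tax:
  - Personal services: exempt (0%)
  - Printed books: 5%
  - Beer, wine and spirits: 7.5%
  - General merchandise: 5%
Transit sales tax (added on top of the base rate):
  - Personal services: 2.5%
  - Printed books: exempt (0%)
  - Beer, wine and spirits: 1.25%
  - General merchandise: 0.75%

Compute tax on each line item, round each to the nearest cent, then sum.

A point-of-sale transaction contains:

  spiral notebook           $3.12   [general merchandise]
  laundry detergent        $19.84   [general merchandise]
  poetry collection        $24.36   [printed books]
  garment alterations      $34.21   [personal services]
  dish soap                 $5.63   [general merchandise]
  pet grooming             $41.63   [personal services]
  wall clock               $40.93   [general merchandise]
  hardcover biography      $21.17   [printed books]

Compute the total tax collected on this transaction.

$8.17

Spiral notebook $3.12: general merchandise → 5% + 0.75% transit = 5.75% → $0.18
Laundry detergent $19.84: general merchandise → 5% + 0.75% transit = 5.75% → $1.14
Poetry collection $24.36: printed books → 5% + 0% transit = 5% → $1.22
Garment alterations $34.21: personal services → 0% + 2.5% transit = 2.5% → $0.86
Dish soap $5.63: general merchandise → 5% + 0.75% transit = 5.75% → $0.32
Pet grooming $41.63: personal services → 0% + 2.5% transit = 2.5% → $1.04
Wall clock $40.93: general merchandise → 5% + 0.75% transit = 5.75% → $2.35
Hardcover biography $21.17: printed books → 5% + 0% transit = 5% → $1.06
Total tax = $0.18 + $1.14 + $1.22 + $0.86 + $0.32 + $1.04 + $2.35 + $1.06 = $8.17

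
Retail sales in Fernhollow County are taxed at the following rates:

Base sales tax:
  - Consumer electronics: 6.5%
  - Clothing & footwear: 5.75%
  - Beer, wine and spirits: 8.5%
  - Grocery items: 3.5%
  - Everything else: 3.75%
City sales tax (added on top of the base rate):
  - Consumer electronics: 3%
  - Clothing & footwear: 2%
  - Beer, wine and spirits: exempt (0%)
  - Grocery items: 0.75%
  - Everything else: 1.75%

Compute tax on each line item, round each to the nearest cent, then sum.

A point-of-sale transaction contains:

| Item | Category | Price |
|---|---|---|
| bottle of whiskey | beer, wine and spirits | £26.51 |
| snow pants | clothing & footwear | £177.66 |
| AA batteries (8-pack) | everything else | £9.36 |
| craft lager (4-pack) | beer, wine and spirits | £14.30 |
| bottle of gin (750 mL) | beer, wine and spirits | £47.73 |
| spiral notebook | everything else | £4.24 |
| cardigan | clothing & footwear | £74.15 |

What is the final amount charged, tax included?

£381.74

Bottle of whiskey £26.51: beer, wine and spirits → 8.5% + 0% city = 8.5% → £2.25
Snow pants £177.66: clothing & footwear → 5.75% + 2% city = 7.75% → £13.77
AA batteries (8-pack) £9.36: everything else → 3.75% + 1.75% city = 5.5% → £0.51
Craft lager (4-pack) £14.30: beer, wine and spirits → 8.5% + 0% city = 8.5% → £1.22
Bottle of gin (750 mL) £47.73: beer, wine and spirits → 8.5% + 0% city = 8.5% → £4.06
Spiral notebook £4.24: everything else → 3.75% + 1.75% city = 5.5% → £0.23
Cardigan £74.15: clothing & footwear → 5.75% + 2% city = 7.75% → £5.75
Subtotal = £353.95; tax = £27.79; total due = £381.74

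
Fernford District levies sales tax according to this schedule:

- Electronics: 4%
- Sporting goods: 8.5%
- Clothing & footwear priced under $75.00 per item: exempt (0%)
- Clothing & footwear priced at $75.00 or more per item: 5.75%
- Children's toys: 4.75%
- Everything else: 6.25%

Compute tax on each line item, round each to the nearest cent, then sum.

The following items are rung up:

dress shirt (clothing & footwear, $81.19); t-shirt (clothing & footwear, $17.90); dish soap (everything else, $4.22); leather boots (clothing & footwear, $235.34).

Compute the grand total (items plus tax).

$357.11

Dress shirt $81.19: clothing & footwear, $75.00 or more → 5.75% → $4.67
T-shirt $17.90: clothing & footwear, under $75.00 → 0% → $0.00
Dish soap $4.22: everything else → 6.25% → $0.26
Leather boots $235.34: clothing & footwear, $75.00 or more → 5.75% → $13.53
Subtotal = $338.65; tax = $18.46; total due = $357.11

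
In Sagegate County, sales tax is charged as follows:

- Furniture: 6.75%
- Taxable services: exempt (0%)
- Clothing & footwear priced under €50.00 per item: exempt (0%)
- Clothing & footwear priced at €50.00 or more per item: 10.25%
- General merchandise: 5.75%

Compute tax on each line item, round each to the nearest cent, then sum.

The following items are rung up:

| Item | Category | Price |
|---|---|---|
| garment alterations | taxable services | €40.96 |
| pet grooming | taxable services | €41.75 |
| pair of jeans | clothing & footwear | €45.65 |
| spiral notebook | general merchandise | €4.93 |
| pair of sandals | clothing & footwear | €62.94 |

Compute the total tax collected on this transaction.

Garment alterations €40.96: taxable services → 0% → €0.00
Pet grooming €41.75: taxable services → 0% → €0.00
Pair of jeans €45.65: clothing & footwear, under €50.00 → 0% → €0.00
Spiral notebook €4.93: general merchandise → 5.75% → €0.28
Pair of sandals €62.94: clothing & footwear, €50.00 or more → 10.25% → €6.45
Total tax = €0.28 + €6.45 = €6.73

€6.73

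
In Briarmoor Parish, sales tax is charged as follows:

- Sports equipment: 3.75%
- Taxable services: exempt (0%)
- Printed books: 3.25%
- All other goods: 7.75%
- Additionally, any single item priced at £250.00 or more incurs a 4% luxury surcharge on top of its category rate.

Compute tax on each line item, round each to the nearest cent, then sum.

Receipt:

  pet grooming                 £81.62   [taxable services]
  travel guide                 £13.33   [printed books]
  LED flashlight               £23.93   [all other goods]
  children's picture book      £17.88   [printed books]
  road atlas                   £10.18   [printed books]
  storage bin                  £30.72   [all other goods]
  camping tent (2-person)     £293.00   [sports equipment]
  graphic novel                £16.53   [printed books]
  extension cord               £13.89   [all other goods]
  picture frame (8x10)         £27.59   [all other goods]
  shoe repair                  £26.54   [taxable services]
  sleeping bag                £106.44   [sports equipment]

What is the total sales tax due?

Pet grooming £81.62: taxable services → 0% → £0.00
Travel guide £13.33: printed books → 3.25% → £0.43
LED flashlight £23.93: all other goods → 7.75% → £1.85
Children's picture book £17.88: printed books → 3.25% → £0.58
Road atlas £10.18: printed books → 3.25% → £0.33
Storage bin £30.72: all other goods → 7.75% → £2.38
Camping tent (2-person) £293.00: sports equipment → 3.75% + 4% surcharge = 7.75% → £22.71
Graphic novel £16.53: printed books → 3.25% → £0.54
Extension cord £13.89: all other goods → 7.75% → £1.08
Picture frame (8x10) £27.59: all other goods → 7.75% → £2.14
Shoe repair £26.54: taxable services → 0% → £0.00
Sleeping bag £106.44: sports equipment → 3.75% → £3.99
Total tax = £0.43 + £1.85 + £0.58 + £0.33 + £2.38 + £22.71 + £0.54 + £1.08 + £2.14 + £3.99 = £36.03

£36.03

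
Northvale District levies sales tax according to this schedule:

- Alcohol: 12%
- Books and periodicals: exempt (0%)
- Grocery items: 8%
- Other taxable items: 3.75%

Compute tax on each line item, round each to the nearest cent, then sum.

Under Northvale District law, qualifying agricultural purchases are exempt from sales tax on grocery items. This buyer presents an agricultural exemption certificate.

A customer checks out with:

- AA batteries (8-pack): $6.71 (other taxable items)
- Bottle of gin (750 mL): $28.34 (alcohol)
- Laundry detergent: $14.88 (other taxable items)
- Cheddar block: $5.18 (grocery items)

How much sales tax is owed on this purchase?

$4.21

AA batteries (8-pack) $6.71: other taxable items → 3.75% → $0.25
Bottle of gin (750 mL) $28.34: alcohol → 12% → $3.40
Laundry detergent $14.88: other taxable items → 3.75% → $0.56
Cheddar block $5.18: grocery items, buyer-exempt → 0% → $0.00
Total tax = $0.25 + $3.40 + $0.56 = $4.21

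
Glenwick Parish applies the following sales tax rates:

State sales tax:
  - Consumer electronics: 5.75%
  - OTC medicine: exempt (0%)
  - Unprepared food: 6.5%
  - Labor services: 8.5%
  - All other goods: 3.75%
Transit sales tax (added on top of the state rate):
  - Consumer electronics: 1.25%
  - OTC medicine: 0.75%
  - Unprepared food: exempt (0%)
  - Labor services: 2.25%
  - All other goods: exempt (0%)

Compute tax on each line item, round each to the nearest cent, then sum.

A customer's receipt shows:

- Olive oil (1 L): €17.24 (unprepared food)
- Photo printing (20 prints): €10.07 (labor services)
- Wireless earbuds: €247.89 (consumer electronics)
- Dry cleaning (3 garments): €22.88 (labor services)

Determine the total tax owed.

€22.01

Olive oil (1 L) €17.24: unprepared food → 6.5% + 0% transit = 6.5% → €1.12
Photo printing (20 prints) €10.07: labor services → 8.5% + 2.25% transit = 10.75% → €1.08
Wireless earbuds €247.89: consumer electronics → 5.75% + 1.25% transit = 7% → €17.35
Dry cleaning (3 garments) €22.88: labor services → 8.5% + 2.25% transit = 10.75% → €2.46
Total tax = €1.12 + €1.08 + €17.35 + €2.46 = €22.01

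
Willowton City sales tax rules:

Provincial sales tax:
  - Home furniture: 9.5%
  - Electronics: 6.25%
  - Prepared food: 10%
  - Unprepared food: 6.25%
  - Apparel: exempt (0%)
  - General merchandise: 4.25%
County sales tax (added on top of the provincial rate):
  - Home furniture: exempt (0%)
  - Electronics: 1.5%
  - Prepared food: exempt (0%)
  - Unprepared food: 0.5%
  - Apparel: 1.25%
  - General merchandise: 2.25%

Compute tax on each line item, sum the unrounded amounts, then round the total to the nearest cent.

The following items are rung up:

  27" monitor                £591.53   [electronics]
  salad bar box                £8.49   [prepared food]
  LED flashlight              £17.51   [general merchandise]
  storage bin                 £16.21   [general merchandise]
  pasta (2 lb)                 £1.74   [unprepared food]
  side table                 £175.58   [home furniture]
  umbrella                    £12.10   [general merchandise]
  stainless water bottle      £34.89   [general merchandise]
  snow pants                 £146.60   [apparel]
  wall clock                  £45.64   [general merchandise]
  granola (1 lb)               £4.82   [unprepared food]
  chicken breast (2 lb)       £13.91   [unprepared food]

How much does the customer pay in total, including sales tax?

£1143.82

27" monitor £591.53: electronics → 6.25% + 1.5% county = 7.75% → £45.843575
Salad bar box £8.49: prepared food → 10% + 0% county = 10% → £0.849
LED flashlight £17.51: general merchandise → 4.25% + 2.25% county = 6.5% → £1.13815
Storage bin £16.21: general merchandise → 4.25% + 2.25% county = 6.5% → £1.05365
Pasta (2 lb) £1.74: unprepared food → 6.25% + 0.5% county = 6.75% → £0.11745
Side table £175.58: home furniture → 9.5% + 0% county = 9.5% → £16.6801
Umbrella £12.10: general merchandise → 4.25% + 2.25% county = 6.5% → £0.7865
Stainless water bottle £34.89: general merchandise → 4.25% + 2.25% county = 6.5% → £2.26785
Snow pants £146.60: apparel → 0% + 1.25% county = 1.25% → £1.8325
Wall clock £45.64: general merchandise → 4.25% + 2.25% county = 6.5% → £2.9666
Granola (1 lb) £4.82: unprepared food → 6.25% + 0.5% county = 6.75% → £0.32535
Chicken breast (2 lb) £13.91: unprepared food → 6.25% + 0.5% county = 6.75% → £0.938925
Subtotal = £1069.02; unrounded tax = £74.79965 → £74.80; total due = £1143.82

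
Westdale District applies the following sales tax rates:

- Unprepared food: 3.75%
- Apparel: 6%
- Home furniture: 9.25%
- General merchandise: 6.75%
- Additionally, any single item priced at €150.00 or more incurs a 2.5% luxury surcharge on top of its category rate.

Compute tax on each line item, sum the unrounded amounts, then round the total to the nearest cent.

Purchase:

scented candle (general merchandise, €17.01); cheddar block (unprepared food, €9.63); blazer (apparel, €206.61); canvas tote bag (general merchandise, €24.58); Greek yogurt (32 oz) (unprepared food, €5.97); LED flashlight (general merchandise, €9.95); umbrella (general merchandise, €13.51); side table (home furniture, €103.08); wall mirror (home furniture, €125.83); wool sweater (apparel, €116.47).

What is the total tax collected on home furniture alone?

Side table €103.08: home furniture → 9.25% → €9.5349
Wall mirror €125.83: home furniture → 9.25% → €11.639275
Tax on home furniture: unrounded sum = €21.174175 → €21.17

€21.17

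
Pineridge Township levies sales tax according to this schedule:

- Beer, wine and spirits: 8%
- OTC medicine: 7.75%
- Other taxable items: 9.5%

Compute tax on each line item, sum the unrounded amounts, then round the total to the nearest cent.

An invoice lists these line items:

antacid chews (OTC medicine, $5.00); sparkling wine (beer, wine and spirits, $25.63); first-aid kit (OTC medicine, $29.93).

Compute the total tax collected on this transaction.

Antacid chews $5.00: OTC medicine → 7.75% → $0.3875
Sparkling wine $25.63: beer, wine and spirits → 8% → $2.0504
First-aid kit $29.93: OTC medicine → 7.75% → $2.319575
Unrounded tax sum = $4.757475 → $4.76

$4.76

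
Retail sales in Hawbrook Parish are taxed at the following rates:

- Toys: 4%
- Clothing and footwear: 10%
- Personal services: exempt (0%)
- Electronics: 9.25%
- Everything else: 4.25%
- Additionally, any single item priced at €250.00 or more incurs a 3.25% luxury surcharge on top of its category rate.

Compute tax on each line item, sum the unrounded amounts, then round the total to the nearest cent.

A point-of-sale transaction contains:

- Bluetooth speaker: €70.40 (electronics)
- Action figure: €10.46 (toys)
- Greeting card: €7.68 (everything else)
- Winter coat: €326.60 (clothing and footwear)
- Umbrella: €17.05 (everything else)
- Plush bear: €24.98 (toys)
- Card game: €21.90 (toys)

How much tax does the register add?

€53.13

Bluetooth speaker €70.40: electronics → 9.25% → €6.512
Action figure €10.46: toys → 4% → €0.4184
Greeting card €7.68: everything else → 4.25% → €0.3264
Winter coat €326.60: clothing and footwear → 10% + 3.25% surcharge = 13.25% → €43.2745
Umbrella €17.05: everything else → 4.25% → €0.724625
Plush bear €24.98: toys → 4% → €0.9992
Card game €21.90: toys → 4% → €0.876
Unrounded tax sum = €53.131125 → €53.13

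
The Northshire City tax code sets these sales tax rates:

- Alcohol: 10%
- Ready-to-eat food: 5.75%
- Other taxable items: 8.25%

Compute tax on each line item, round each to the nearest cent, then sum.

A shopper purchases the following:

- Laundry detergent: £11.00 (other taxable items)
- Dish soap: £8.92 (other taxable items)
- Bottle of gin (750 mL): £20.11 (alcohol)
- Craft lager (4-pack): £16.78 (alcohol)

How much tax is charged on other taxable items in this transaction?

Laundry detergent £11.00: other taxable items → 8.25% → £0.91
Dish soap £8.92: other taxable items → 8.25% → £0.74
Tax on other taxable items = £0.91 + £0.74 = £1.65

£1.65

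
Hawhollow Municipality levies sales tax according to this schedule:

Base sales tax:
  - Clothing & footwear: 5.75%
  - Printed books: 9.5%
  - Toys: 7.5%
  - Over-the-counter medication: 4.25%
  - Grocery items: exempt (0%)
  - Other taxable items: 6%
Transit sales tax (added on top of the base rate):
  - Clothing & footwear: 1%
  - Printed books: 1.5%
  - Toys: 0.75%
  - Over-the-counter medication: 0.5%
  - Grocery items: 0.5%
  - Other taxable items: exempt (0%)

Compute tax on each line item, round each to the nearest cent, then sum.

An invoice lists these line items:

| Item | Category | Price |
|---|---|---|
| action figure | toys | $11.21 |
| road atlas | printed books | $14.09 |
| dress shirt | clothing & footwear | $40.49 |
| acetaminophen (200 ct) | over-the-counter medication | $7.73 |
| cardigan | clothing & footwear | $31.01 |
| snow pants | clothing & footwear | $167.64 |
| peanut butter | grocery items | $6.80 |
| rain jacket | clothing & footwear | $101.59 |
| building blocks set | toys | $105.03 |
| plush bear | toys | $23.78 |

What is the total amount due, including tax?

$545.86

Action figure $11.21: toys → 7.5% + 0.75% transit = 8.25% → $0.92
Road atlas $14.09: printed books → 9.5% + 1.5% transit = 11% → $1.55
Dress shirt $40.49: clothing & footwear → 5.75% + 1% transit = 6.75% → $2.73
Acetaminophen (200 ct) $7.73: over-the-counter medication → 4.25% + 0.5% transit = 4.75% → $0.37
Cardigan $31.01: clothing & footwear → 5.75% + 1% transit = 6.75% → $2.09
Snow pants $167.64: clothing & footwear → 5.75% + 1% transit = 6.75% → $11.32
Peanut butter $6.80: grocery items → 0% + 0.5% transit = 0.5% → $0.03
Rain jacket $101.59: clothing & footwear → 5.75% + 1% transit = 6.75% → $6.86
Building blocks set $105.03: toys → 7.5% + 0.75% transit = 8.25% → $8.66
Plush bear $23.78: toys → 7.5% + 0.75% transit = 8.25% → $1.96
Subtotal = $509.37; tax = $36.49; total due = $545.86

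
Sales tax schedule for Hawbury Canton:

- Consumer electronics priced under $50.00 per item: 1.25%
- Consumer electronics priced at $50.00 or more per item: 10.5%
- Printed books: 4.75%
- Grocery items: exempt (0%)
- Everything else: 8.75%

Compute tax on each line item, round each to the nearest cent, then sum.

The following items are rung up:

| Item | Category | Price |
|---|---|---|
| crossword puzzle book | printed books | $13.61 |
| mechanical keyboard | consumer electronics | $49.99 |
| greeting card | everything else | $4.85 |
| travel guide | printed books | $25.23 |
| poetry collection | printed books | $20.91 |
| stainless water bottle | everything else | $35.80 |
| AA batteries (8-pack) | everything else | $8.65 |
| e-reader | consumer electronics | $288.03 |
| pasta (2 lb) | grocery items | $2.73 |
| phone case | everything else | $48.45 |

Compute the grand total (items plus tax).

$540.50

Crossword puzzle book $13.61: printed books → 4.75% → $0.65
Mechanical keyboard $49.99: consumer electronics, under $50.00 → 1.25% → $0.62
Greeting card $4.85: everything else → 8.75% → $0.42
Travel guide $25.23: printed books → 4.75% → $1.20
Poetry collection $20.91: printed books → 4.75% → $0.99
Stainless water bottle $35.80: everything else → 8.75% → $3.13
AA batteries (8-pack) $8.65: everything else → 8.75% → $0.76
E-reader $288.03: consumer electronics, $50.00 or more → 10.5% → $30.24
Pasta (2 lb) $2.73: grocery items → 0% → $0.00
Phone case $48.45: everything else → 8.75% → $4.24
Subtotal = $498.25; tax = $42.25; total due = $540.50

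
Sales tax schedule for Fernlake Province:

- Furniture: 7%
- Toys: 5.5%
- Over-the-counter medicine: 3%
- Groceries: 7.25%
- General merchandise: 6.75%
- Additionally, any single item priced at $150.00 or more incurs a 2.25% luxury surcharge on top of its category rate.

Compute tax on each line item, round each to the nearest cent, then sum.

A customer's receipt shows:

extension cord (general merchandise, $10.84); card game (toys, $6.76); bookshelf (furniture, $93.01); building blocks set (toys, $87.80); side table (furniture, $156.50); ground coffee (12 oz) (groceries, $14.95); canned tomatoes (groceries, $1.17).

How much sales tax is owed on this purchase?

$28.08

Extension cord $10.84: general merchandise → 6.75% → $0.73
Card game $6.76: toys → 5.5% → $0.37
Bookshelf $93.01: furniture → 7% → $6.51
Building blocks set $87.80: toys → 5.5% → $4.83
Side table $156.50: furniture → 7% + 2.25% surcharge = 9.25% → $14.48
Ground coffee (12 oz) $14.95: groceries → 7.25% → $1.08
Canned tomatoes $1.17: groceries → 7.25% → $0.08
Total tax = $0.73 + $0.37 + $6.51 + $4.83 + $14.48 + $1.08 + $0.08 = $28.08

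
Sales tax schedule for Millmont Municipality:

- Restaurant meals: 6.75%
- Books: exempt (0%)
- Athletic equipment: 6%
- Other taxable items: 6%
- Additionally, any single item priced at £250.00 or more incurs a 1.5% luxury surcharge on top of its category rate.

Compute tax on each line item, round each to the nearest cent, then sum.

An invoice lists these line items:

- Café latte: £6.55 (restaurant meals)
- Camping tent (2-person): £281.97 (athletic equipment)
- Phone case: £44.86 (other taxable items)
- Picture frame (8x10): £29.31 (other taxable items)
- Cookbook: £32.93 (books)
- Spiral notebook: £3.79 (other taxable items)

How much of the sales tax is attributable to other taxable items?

£4.68

Phone case £44.86: other taxable items → 6% → £2.69
Picture frame (8x10) £29.31: other taxable items → 6% → £1.76
Spiral notebook £3.79: other taxable items → 6% → £0.23
Tax on other taxable items = £2.69 + £1.76 + £0.23 = £4.68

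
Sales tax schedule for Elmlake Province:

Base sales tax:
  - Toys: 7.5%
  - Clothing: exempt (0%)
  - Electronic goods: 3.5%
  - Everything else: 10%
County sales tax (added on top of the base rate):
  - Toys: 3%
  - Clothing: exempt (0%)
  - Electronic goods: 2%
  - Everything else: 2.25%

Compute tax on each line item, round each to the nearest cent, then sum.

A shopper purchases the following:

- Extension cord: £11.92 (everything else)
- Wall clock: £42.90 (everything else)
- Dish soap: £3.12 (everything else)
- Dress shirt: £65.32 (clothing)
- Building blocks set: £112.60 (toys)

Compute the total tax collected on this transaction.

£18.92

Extension cord £11.92: everything else → 10% + 2.25% county = 12.25% → £1.46
Wall clock £42.90: everything else → 10% + 2.25% county = 12.25% → £5.26
Dish soap £3.12: everything else → 10% + 2.25% county = 12.25% → £0.38
Dress shirt £65.32: clothing → 0% + 0% county = 0% → £0.00
Building blocks set £112.60: toys → 7.5% + 3% county = 10.5% → £11.82
Total tax = £1.46 + £5.26 + £0.38 + £11.82 = £18.92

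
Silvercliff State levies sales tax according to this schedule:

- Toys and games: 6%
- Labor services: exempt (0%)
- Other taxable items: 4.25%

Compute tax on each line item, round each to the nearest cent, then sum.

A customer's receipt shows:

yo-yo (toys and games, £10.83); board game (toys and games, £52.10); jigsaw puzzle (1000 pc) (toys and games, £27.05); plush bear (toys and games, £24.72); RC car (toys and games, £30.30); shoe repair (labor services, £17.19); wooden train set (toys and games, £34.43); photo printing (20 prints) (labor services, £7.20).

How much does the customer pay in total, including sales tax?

Yo-yo £10.83: toys and games → 6% → £0.65
Board game £52.10: toys and games → 6% → £3.13
Jigsaw puzzle (1000 pc) £27.05: toys and games → 6% → £1.62
Plush bear £24.72: toys and games → 6% → £1.48
RC car £30.30: toys and games → 6% → £1.82
Shoe repair £17.19: labor services → 0% → £0.00
Wooden train set £34.43: toys and games → 6% → £2.07
Photo printing (20 prints) £7.20: labor services → 0% → £0.00
Subtotal = £203.82; tax = £10.77; total due = £214.59

£214.59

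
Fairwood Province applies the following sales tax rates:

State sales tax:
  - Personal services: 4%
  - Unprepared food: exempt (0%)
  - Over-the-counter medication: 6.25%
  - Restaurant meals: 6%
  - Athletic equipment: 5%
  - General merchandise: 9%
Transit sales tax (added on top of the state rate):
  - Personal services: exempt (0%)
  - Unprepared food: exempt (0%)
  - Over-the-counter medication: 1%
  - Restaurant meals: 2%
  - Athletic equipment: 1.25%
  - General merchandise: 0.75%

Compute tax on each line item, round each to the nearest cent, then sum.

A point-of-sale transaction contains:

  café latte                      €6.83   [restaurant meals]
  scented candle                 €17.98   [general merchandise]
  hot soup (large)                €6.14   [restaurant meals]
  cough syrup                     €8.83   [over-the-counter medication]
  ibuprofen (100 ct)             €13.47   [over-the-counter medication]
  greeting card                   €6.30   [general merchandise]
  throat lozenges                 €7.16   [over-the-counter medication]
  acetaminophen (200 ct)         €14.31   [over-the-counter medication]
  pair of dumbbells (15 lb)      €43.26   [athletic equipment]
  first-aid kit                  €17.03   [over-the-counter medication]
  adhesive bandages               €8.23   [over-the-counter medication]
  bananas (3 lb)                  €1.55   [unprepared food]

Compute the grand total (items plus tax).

€162.20

Café latte €6.83: restaurant meals → 6% + 2% transit = 8% → €0.55
Scented candle €17.98: general merchandise → 9% + 0.75% transit = 9.75% → €1.75
Hot soup (large) €6.14: restaurant meals → 6% + 2% transit = 8% → €0.49
Cough syrup €8.83: over-the-counter medication → 6.25% + 1% transit = 7.25% → €0.64
Ibuprofen (100 ct) €13.47: over-the-counter medication → 6.25% + 1% transit = 7.25% → €0.98
Greeting card €6.30: general merchandise → 9% + 0.75% transit = 9.75% → €0.61
Throat lozenges €7.16: over-the-counter medication → 6.25% + 1% transit = 7.25% → €0.52
Acetaminophen (200 ct) €14.31: over-the-counter medication → 6.25% + 1% transit = 7.25% → €1.04
Pair of dumbbells (15 lb) €43.26: athletic equipment → 5% + 1.25% transit = 6.25% → €2.70
First-aid kit €17.03: over-the-counter medication → 6.25% + 1% transit = 7.25% → €1.23
Adhesive bandages €8.23: over-the-counter medication → 6.25% + 1% transit = 7.25% → €0.60
Bananas (3 lb) €1.55: unprepared food → 0% + 0% transit = 0% → €0.00
Subtotal = €151.09; tax = €11.11; total due = €162.20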